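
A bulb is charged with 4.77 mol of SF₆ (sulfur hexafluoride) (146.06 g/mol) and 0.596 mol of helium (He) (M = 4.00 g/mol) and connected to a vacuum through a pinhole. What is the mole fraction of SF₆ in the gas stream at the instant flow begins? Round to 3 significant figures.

0.570

Effusion rate of each component ∝ n_i/√M_i (partial pressure × 1/√M).
So x_SF₆ in the escaping gas = (n_SF₆/√M_SF₆) / Σ(n_i/√M_i)
= (4.77/√146.06) / (4.77/√146.06 + 0.596/√4.00) = 0.3947/(0.3947 + 0.2980) = 0.570.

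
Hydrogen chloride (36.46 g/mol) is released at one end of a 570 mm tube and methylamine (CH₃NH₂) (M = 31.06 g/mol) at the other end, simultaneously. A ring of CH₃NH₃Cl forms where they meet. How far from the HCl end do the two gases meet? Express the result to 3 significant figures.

274 mm

The fronts meet when d_HCl + d_CH₃NH₂ = L with d_HCl/d_CH₃NH₂ = √(M_CH₃NH₂/M_HCl) (Graham's law). Here √(M_CH₃NH₂/M_HCl) = √(31.06/36.46) = 0.9230.
With d_HCl + d_CH₃NH₂ = 570 mm, d_CH₃NH₂ = 570/(1 + 0.9230) = 296.4 mm.
d_HCl = 570 − 296.4 = 274 mm.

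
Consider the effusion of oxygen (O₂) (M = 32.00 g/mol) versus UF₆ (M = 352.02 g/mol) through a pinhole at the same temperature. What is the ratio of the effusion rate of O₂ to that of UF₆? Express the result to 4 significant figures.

Graham's law gives rate_O₂/rate_UF₆ = √(M_UF₆/M_O₂) = √(352.02/32.00) = √11.00 = 3.317.

3.317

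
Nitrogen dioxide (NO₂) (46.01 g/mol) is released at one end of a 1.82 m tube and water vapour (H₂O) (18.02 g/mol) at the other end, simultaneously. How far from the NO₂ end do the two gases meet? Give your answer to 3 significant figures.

0.701 m

The fronts meet when d_NO₂ + d_H₂O = L with d_NO₂/d_H₂O = √(M_H₂O/M_NO₂) (Graham's law). Here √(M_H₂O/M_NO₂) = √(18.02/46.01) = 0.6258.
With d_NO₂ + d_H₂O = 1.82 m, d_H₂O = 1.82/(1 + 0.6258) = 1.119 m.
d_NO₂ = 1.82 − 1.119 = 0.701 m.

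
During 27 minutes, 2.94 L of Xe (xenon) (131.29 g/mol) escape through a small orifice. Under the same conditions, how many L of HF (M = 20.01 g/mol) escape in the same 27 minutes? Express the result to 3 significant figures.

7.53 L

Graham's law gives rate_HF/rate_Xe = √(M_Xe/M_HF) = √(131.29/20.01) = √6.561 = 2.561.
So the volume for HF is 2.94 × 2.561 = 7.53 L.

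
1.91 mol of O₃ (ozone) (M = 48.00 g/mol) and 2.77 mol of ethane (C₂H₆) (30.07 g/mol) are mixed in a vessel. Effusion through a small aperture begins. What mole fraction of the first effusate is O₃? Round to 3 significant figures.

0.353

Effusion rate of each component ∝ n_i/√M_i (partial pressure × 1/√M).
x_O₃(eff) = (n_O₃/√M_O₃) / (n_O₃/√M_O₃ + n_C₂H₆/√M_C₂H₆)
= (1.91/√48.00) / (1.91/√48.00 + 2.77/√30.07) = 0.2757/(0.2757 + 0.5051) = 0.353.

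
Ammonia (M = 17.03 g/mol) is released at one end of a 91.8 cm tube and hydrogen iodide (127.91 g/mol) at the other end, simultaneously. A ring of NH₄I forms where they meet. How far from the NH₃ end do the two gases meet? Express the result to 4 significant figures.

Distances travelled in equal time are proportional to diffusion rates, so d_NH₃/d_HI = √(M_HI/M_NH₃) = √(127.91/17.03) = 2.741.
With d_NH₃ + d_HI = 91.8 cm, d_HI = 91.8/(1 + 2.741) = 24.54 cm.
d_NH₃ = 91.8 − 24.54 = 67.26 cm.

67.26 cm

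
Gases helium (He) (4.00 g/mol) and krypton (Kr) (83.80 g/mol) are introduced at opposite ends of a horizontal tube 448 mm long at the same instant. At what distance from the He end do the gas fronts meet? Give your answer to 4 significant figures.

367.7 mm

Distances travelled in equal time are proportional to diffusion rates, so d_He/d_Kr = √(M_Kr/M_He) = √(83.80/4.00) = 4.577.
With d_He + d_Kr = 448 mm, d_Kr = 448/(1 + 4.577) = 80.33 mm.
d_He = 448 − 80.33 = 367.7 mm.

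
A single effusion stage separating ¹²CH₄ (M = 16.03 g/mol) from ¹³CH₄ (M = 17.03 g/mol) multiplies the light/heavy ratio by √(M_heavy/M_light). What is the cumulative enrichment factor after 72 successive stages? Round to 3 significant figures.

The single-stage factor is √(M_heavy/M_light), so 72 stages give [√(17.03/16.03)]^72 = (17.03/16.03)^(72/2).
= 1.06238^36 = 8.83.

8.83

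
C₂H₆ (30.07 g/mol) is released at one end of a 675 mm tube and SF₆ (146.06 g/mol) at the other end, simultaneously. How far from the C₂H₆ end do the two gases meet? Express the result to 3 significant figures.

464 mm

The fronts meet when d_C₂H₆ + d_SF₆ = L with d_C₂H₆/d_SF₆ = √(M_SF₆/M_C₂H₆) (Graham's law). Here √(M_SF₆/M_C₂H₆) = √(146.06/30.07) = 2.204.
With d_C₂H₆ + d_SF₆ = 675 mm, d_SF₆ = 675/(1 + 2.204) = 210.7 mm.
d_C₂H₆ = 675 − 210.7 = 464 mm.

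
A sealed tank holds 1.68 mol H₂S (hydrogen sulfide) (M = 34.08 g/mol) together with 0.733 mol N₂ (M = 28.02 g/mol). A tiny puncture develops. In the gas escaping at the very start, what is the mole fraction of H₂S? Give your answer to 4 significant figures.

0.6751

Rate_i ∝ x_i/√M_i (Graham's law weighted by mole fraction), so the effusate composition follows n_i/√M_i.
Mole fraction of H₂S in the effusate = (n_H₂S/√M_H₂S) / (n_H₂S/√M_H₂S + n_N₂/√M_N₂)
= (1.68/√34.08) / (1.68/√34.08 + 0.733/√28.02) = 0.2878/(0.2878 + 0.1385) = 0.6751.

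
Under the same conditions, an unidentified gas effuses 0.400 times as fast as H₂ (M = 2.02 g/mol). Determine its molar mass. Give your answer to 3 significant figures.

12.6 g/mol

Graham's law gives rate_X/rate_H₂ = √(M_H₂/M_X).
0.400 = √(2.02/M_X)
M_X = 2.02 / 0.400² = 2.02 / 0.1600 = 12.6 g/mol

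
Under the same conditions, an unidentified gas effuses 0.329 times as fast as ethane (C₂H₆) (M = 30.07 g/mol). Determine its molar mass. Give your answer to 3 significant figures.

278 g/mol

Using Graham's law: rate_X/rate_C₂H₆ = √(M_C₂H₆/M_X).
0.329 = √(30.07/M_X)
M_X = 30.07 / 0.329² = 30.07 / 0.1082 = 278 g/mol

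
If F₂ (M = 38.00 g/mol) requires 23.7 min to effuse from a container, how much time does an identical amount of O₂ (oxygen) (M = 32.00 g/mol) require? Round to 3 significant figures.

21.7 min

Since effusion rate ∝ 1/√M, t_O₂/t_F₂ = √(M_O₂/M_F₂) = √(32.00/38.00) = √0.8421 = 0.9177.
So the time for O₂ is 23.7 × 0.9177 = 21.7 min.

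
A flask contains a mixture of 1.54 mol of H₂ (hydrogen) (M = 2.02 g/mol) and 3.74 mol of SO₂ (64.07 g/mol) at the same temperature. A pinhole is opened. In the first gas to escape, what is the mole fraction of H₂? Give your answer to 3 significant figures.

0.699

Rate_i ∝ x_i/√M_i (Graham's law weighted by mole fraction), so the effusate composition follows n_i/√M_i.
x_H₂(eff) = (n_H₂/√M_H₂) / (n_H₂/√M_H₂ + n_SO₂/√M_SO₂)
= (1.54/√2.02) / (1.54/√2.02 + 3.74/√64.07) = 1.084/(1.084 + 0.4672) = 0.699.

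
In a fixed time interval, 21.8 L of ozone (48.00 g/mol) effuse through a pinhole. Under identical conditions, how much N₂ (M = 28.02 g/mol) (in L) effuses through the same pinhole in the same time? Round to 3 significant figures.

From Graham's law, rate_N₂/rate_O₃ = √(M_O₃/M_N₂) = √(48.00/28.02) = √1.713 = 1.309.
So the volume for N₂ is 21.8 × 1.309 = 28.5 L.

28.5 L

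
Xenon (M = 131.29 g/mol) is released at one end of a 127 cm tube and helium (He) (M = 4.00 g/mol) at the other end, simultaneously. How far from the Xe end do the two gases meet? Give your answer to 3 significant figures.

18.9 cm

Graham's law gives d_Xe/d_He = rate_Xe/rate_He = √(M_He/M_Xe) = √(4.00/131.29) = 0.1745.
With d_Xe + d_He = 127 cm, d_He = 127/(1 + 0.1745) = 108.1 cm.
d_Xe = 127 − 108.1 = 18.9 cm.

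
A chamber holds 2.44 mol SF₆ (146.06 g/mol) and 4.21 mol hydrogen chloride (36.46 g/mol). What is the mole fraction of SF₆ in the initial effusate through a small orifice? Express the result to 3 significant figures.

Effusion rate of each component ∝ n_i/√M_i (partial pressure × 1/√M).
So x_SF₆ in the escaping gas = (n_SF₆/√M_SF₆) / Σ(n_i/√M_i)
= (2.44/√146.06) / (2.44/√146.06 + 4.21/√36.46) = 0.2019/(0.2019 + 0.6972) = 0.225.

0.225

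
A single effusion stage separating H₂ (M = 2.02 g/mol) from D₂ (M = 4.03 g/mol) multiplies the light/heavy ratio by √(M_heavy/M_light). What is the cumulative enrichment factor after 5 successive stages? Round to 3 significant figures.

Each stage multiplies the ratio by α = √(4.03/2.02), so after 5 stages the overall factor is α^5 = (4.03/2.02)^(5/2).
= 1.99505^(5/2) = 5.62.

5.62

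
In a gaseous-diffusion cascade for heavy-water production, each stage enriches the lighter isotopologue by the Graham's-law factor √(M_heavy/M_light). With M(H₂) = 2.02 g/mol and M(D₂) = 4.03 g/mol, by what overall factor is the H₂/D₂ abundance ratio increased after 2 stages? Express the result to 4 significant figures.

Each stage multiplies the ratio by α = √(4.03/2.02), so after 2 stages the overall factor is α^2 = (4.03/2.02)^(2/2).
= 1.99505^1 = 1.995.

1.995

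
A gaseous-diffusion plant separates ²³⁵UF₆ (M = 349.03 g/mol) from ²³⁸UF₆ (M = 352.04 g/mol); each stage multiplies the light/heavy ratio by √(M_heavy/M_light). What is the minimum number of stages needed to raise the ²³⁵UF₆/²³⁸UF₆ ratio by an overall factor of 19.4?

With α = √(352.04/349.03) per stage, ln α = ½ ln(1.00862) = 0.004293.
Need α^N ≥ 19.4 ⇒ N ≥ ln(19.4) / ln α = 2.965 / 0.004293 = 690.65.
Rounding up, N = 691 stages.

691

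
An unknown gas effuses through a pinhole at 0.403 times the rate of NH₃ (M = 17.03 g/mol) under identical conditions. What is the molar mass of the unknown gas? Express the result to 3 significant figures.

105 g/mol

From Graham's law, rate_X/rate_NH₃ = √(M_NH₃/M_X).
0.403 = √(17.03/M_X)
M_X = 17.03 / 0.403² = 17.03 / 0.1624 = 105 g/mol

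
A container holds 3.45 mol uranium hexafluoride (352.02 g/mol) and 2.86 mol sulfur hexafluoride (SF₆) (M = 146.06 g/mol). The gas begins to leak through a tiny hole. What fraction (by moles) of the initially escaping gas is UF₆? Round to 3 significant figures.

Effusion rate of each component ∝ n_i/√M_i (partial pressure × 1/√M).
Mole fraction of UF₆ in the effusate = (n_UF₆/√M_UF₆) / (n_UF₆/√M_UF₆ + n_SF₆/√M_SF₆)
= (3.45/√352.02) / (3.45/√352.02 + 2.86/√146.06) = 0.1839/(0.1839 + 0.2366) = 0.437.

0.437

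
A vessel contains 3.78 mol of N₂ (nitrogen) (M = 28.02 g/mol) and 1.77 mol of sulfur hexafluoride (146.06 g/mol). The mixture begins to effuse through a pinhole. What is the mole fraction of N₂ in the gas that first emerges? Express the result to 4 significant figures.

0.8298

The effusion rate of species i is ∝ p_i/√M_i ∝ n_i/√M_i.
x_N₂(eff) = (n_N₂/√M_N₂) / (n_N₂/√M_N₂ + n_SF₆/√M_SF₆)
= (3.78/√28.02) / (3.78/√28.02 + 1.77/√146.06) = 0.7141/(0.7141 + 0.1465) = 0.8298.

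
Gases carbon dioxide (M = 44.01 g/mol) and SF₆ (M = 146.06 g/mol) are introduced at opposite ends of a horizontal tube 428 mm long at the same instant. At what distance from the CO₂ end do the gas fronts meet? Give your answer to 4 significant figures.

Graham's law gives d_CO₂/d_SF₆ = rate_CO₂/rate_SF₆ = √(M_SF₆/M_CO₂) = √(146.06/44.01) = 1.822.
With d_CO₂ + d_SF₆ = 428 mm, d_SF₆ = 428/(1 + 1.822) = 151.7 mm.
d_CO₂ = 428 − 151.7 = 276.3 mm.

276.3 mm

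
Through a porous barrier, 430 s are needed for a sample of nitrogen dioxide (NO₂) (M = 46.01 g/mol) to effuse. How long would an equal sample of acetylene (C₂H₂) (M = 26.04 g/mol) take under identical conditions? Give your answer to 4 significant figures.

323.5 s

Since effusion rate ∝ 1/√M, t_C₂H₂/t_NO₂ = √(M_C₂H₂/M_NO₂) = √(26.04/46.01) = √0.5660 = 0.7523.
So the time for C₂H₂ is 430 × 0.7523 = 323.5 s.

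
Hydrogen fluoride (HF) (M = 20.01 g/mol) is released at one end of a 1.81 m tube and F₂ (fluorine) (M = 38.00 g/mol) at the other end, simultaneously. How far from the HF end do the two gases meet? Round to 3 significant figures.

Distances travelled in equal time are proportional to diffusion rates, so d_HF/d_F₂ = √(M_F₂/M_HF) = √(38.00/20.01) = 1.378.
With d_HF + d_F₂ = 1.81 m, d_F₂ = 1.81/(1 + 1.378) = 0.7611 m.
d_HF = 1.81 − 0.7611 = 1.05 m.

1.05 m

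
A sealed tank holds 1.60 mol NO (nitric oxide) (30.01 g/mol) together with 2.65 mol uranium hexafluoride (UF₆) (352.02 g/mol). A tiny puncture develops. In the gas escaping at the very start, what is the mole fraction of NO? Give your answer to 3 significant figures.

0.674

Each component's effusion rate ∝ (its partial pressure)·(1/√M) ∝ n_i/√M_i.
Mole fraction of NO in the effusate = (n_NO/√M_NO) / (n_NO/√M_NO + n_UF₆/√M_UF₆)
= (1.60/√30.01) / (1.60/√30.01 + 2.65/√352.02) = 0.2921/(0.2921 + 0.1412) = 0.674.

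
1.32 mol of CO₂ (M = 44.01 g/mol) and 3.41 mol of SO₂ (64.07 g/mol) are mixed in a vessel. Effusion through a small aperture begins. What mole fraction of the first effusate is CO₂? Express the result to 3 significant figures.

0.318

Rate_i ∝ x_i/√M_i (Graham's law weighted by mole fraction), so the effusate composition follows n_i/√M_i.
So x_CO₂ in the escaping gas = (n_CO₂/√M_CO₂) / Σ(n_i/√M_i)
= (1.32/√44.01) / (1.32/√44.01 + 3.41/√64.07) = 0.1990/(0.1990 + 0.4260) = 0.318.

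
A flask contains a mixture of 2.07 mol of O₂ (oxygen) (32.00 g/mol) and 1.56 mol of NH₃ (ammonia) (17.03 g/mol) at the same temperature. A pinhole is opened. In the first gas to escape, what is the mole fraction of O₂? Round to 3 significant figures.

0.492

Rate_i ∝ x_i/√M_i (Graham's law weighted by mole fraction), so the effusate composition follows n_i/√M_i.
Mole fraction of O₂ in the effusate = (n_O₂/√M_O₂) / (n_O₂/√M_O₂ + n_NH₃/√M_NH₃)
= (2.07/√32.00) / (2.07/√32.00 + 1.56/√17.03) = 0.3659/(0.3659 + 0.3780) = 0.492.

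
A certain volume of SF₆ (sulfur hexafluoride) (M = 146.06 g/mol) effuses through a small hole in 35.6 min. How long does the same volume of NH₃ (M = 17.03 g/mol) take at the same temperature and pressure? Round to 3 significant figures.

12.2 min

Graham's law gives t_NH₃/t_SF₆ = √(M_NH₃/M_SF₆) = √(17.03/146.06) = √0.1166 = 0.3415.
So the time for NH₃ is 35.6 × 0.3415 = 12.2 min.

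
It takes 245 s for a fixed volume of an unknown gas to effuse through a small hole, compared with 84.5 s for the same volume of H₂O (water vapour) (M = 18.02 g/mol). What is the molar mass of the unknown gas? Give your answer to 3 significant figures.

By Graham's law, t_X/t_H₂O = √(M_X/M_H₂O).
245/84.5 = 2.899 = √(M_X/18.02)
M_X = 18.02 × 2.899² = 18.02 × 8.407 = 151 g/mol

151 g/mol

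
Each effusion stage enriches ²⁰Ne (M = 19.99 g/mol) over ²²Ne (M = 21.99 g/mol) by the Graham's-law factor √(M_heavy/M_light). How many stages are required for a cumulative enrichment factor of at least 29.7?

Single-stage factor α = √(21.99/19.99), so ln α = ½ ln(1.10005) = 0.04768.
Need α^N ≥ 29.7 ⇒ N ≥ ln(29.7) / ln α = 3.391 / 0.04768 = 71.13.
So at least 72 stages are needed.

72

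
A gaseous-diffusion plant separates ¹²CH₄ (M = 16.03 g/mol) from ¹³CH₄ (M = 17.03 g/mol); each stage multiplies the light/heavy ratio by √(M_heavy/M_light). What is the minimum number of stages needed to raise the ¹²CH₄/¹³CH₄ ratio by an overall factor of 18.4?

97

With α = √(17.03/16.03) per stage, ln α = ½ ln(1.06238) = 0.03026.
Need α^N ≥ 18.4 ⇒ N ≥ ln(18.4) / ln α = 2.912 / 0.03026 = 96.25.
So at least 97 stages are needed.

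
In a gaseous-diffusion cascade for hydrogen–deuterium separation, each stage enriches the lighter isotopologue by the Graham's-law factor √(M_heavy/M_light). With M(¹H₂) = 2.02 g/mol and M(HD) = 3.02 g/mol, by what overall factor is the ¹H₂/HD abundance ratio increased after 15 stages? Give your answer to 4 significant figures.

20.41

The single-stage factor is √(M_heavy/M_light), so 15 stages give [√(3.02/2.02)]^15 = (3.02/2.02)^(15/2).
= 1.49505^(15/2) = 20.41.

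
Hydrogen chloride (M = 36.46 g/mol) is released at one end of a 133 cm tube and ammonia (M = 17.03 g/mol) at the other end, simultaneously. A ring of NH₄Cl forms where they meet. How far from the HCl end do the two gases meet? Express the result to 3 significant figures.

In equal time, each gas travels a distance ∝ its rate ∝ 1/√M, so d_HCl/d_NH₃ = √(M_NH₃/M_HCl) = √(17.03/36.46) = 0.6834.
With d_HCl + d_NH₃ = 133 cm, d_NH₃ = 133/(1 + 0.6834) = 79.00 cm.
d_HCl = 133 − 79.00 = 54.0 cm.

54.0 cm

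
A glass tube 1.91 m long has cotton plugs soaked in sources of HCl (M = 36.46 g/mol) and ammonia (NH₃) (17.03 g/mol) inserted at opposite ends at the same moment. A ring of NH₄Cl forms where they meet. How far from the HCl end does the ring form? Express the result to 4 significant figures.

0.7754 m

In equal time, each gas travels a distance ∝ its rate ∝ 1/√M, so d_HCl/d_NH₃ = √(M_NH₃/M_HCl) = √(17.03/36.46) = 0.6834.
With d_HCl + d_NH₃ = 1.91 m, d_NH₃ = 1.91/(1 + 0.6834) = 1.135 m.
d_HCl = 1.91 − 1.135 = 0.7754 m.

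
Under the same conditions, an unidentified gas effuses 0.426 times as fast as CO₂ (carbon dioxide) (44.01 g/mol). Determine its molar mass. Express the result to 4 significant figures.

Using Graham's law: rate_X/rate_CO₂ = √(M_CO₂/M_X).
0.426 = √(44.01/M_X)
M_X = 44.01 / 0.426² = 44.01 / 0.1815 = 242.5 g/mol

242.5 g/mol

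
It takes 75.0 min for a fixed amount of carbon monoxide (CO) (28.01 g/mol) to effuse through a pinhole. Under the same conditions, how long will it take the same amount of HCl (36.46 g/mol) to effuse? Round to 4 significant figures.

85.57 min

Since effusion rate ∝ 1/√M, t_HCl/t_CO = √(M_HCl/M_CO) = √(36.46/28.01) = √1.302 = 1.141.
So the time for HCl is 75.0 × 1.141 = 85.57 min.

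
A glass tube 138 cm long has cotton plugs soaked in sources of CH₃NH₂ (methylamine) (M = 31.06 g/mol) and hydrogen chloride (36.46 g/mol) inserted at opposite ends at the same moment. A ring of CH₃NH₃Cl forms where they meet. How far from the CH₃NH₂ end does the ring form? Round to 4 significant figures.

71.76 cm

Distances travelled in equal time are proportional to diffusion rates, so d_CH₃NH₂/d_HCl = √(M_HCl/M_CH₃NH₂) = √(36.46/31.06) = 1.083.
With d_CH₃NH₂ + d_HCl = 138 cm, d_HCl = 138/(1 + 1.083) = 66.24 cm.
d_CH₃NH₂ = 138 − 66.24 = 71.76 cm.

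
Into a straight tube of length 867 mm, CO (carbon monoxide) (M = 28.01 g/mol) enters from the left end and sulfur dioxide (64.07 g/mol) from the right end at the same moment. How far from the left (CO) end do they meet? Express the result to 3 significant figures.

522 mm

In equal time, each gas travels a distance ∝ its rate ∝ 1/√M, so d_CO/d_SO₂ = √(M_SO₂/M_CO) = √(64.07/28.01) = 1.512.
With d_CO + d_SO₂ = 867 mm, d_SO₂ = 867/(1 + 1.512) = 345.1 mm.
d_CO = 867 − 345.1 = 522 mm.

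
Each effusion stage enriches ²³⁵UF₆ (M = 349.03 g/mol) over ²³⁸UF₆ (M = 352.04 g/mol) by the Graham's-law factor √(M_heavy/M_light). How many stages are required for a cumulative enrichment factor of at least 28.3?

With α = √(352.04/349.03) per stage, ln α = ½ ln(1.00862) = 0.004293.
Need α^N ≥ 28.3 ⇒ N ≥ ln(28.3) / ln α = 3.343 / 0.004293 = 778.59.
Minimum whole number of stages: N = 779.

779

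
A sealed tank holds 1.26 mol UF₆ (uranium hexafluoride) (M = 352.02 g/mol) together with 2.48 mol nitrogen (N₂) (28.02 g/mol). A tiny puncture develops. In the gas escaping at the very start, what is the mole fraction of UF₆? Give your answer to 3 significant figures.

0.125

Each component's effusion rate ∝ (its partial pressure)·(1/√M) ∝ n_i/√M_i.
x_UF₆(eff) = (n_UF₆/√M_UF₆) / (n_UF₆/√M_UF₆ + n_N₂/√M_N₂)
= (1.26/√352.02) / (1.26/√352.02 + 2.48/√28.02) = 0.06716/(0.06716 + 0.4685) = 0.125.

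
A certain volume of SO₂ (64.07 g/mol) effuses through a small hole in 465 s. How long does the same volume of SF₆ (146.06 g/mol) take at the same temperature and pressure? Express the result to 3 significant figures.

702 s

By Graham's law, t_SF₆/t_SO₂ = √(M_SF₆/M_SO₂) = √(146.06/64.07) = √2.280 = 1.510.
So the time for SF₆ is 465 × 1.510 = 702 s.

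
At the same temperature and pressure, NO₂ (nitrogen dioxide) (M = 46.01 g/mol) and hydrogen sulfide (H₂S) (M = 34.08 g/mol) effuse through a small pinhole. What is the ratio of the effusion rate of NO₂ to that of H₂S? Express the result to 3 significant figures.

Since effusion rate ∝ 1/√M, rate_NO₂/rate_H₂S = √(M_H₂S/M_NO₂) = √(34.08/46.01) = √0.7407 = 0.861.

0.861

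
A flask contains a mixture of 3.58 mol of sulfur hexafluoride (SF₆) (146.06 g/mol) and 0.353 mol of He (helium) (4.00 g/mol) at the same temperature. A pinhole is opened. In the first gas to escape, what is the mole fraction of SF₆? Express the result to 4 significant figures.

0.6266

Effusion rate of each component ∝ n_i/√M_i (partial pressure × 1/√M).
Mole fraction of SF₆ in the effusate = (n_SF₆/√M_SF₆) / (n_SF₆/√M_SF₆ + n_He/√M_He)
= (3.58/√146.06) / (3.58/√146.06 + 0.353/√4.00) = 0.2962/(0.2962 + 0.1765) = 0.6266.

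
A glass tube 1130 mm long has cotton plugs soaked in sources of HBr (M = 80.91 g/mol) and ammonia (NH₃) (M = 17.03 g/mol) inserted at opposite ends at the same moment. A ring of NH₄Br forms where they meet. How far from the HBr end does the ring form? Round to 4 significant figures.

355.4 mm

In equal time, each gas travels a distance ∝ its rate ∝ 1/√M, so d_HBr/d_NH₃ = √(M_NH₃/M_HBr) = √(17.03/80.91) = 0.4588.
With d_HBr + d_NH₃ = 1130 mm, d_NH₃ = 1130/(1 + 0.4588) = 774.6 mm.
d_HBr = 1130 − 774.6 = 355.4 mm.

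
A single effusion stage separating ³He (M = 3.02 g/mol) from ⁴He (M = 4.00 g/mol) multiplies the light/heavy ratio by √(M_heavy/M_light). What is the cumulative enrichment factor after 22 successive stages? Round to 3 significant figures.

22.0

Overall factor = α^22 with α = √(4.00/3.02), i.e. (4.00/3.02)^(22/2).
= 1.32450^11 = 22.0.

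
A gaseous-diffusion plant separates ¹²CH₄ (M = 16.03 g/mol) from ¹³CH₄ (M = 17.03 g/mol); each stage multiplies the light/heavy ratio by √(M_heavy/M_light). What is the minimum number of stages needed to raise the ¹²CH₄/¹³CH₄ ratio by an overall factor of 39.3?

Single-stage factor α = √(17.03/16.03), so ln α = ½ ln(1.06238) = 0.03026.
Need α^N ≥ 39.3 ⇒ N ≥ ln(39.3) / ln α = 3.671 / 0.03026 = 121.33.
Minimum whole number of stages: N = 122.

122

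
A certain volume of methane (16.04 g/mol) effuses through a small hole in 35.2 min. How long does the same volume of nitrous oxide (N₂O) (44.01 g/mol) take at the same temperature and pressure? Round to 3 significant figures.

58.3 min

From Graham's law, t_N₂O/t_CH₄ = √(M_N₂O/M_CH₄) = √(44.01/16.04) = √2.744 = 1.656.
So the time for N₂O is 35.2 × 1.656 = 58.3 min.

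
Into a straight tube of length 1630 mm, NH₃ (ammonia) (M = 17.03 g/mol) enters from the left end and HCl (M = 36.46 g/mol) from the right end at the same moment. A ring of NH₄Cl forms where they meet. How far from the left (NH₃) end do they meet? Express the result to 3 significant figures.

968 mm

Graham's law gives d_NH₃/d_HCl = rate_NH₃/rate_HCl = √(M_HCl/M_NH₃) = √(36.46/17.03) = 1.463.
With d_NH₃ + d_HCl = 1630 mm, d_HCl = 1630/(1 + 1.463) = 661.7 mm.
d_NH₃ = 1630 − 661.7 = 968 mm.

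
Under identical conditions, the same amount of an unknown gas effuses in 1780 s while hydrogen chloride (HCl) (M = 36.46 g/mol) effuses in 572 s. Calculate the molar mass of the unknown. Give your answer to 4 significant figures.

353.1 g/mol

Using Graham's law: t_X/t_HCl = √(M_X/M_HCl).
1780/572 = 3.112 = √(M_X/36.46)
M_X = 36.46 × 3.112² = 36.46 × 9.684 = 353.1 g/mol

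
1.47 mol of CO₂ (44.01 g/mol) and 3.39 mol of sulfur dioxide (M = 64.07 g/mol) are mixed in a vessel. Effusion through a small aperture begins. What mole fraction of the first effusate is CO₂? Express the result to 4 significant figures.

0.3435

Each component's effusion rate ∝ (its partial pressure)·(1/√M) ∝ n_i/√M_i.
Mole fraction of CO₂ in the effusate = (n_CO₂/√M_CO₂) / (n_CO₂/√M_CO₂ + n_SO₂/√M_SO₂)
= (1.47/√44.01) / (1.47/√44.01 + 3.39/√64.07) = 0.2216/(0.2216 + 0.4235) = 0.3435.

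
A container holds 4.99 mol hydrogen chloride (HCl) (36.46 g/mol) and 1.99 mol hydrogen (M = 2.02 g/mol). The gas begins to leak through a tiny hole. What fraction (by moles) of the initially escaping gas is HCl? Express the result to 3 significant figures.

Each component's effusion rate ∝ (its partial pressure)·(1/√M) ∝ n_i/√M_i.
x_HCl(eff) = (n_HCl/√M_HCl) / (n_HCl/√M_HCl + n_H₂/√M_H₂)
= (4.99/√36.46) / (4.99/√36.46 + 1.99/√2.02) = 0.8264/(0.8264 + 1.400) = 0.371.

0.371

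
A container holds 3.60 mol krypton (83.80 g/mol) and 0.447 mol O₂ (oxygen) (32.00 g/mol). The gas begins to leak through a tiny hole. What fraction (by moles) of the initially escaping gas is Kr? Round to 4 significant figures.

Each component's effusion rate ∝ (its partial pressure)·(1/√M) ∝ n_i/√M_i.
So x_Kr in the escaping gas = (n_Kr/√M_Kr) / Σ(n_i/√M_i)
= (3.60/√83.80) / (3.60/√83.80 + 0.447/√32.00) = 0.3933/(0.3933 + 0.07902) = 0.8327.

0.8327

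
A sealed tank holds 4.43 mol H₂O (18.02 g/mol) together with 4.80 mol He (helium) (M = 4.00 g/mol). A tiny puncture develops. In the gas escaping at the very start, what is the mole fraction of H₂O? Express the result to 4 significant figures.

0.3031

Rate_i ∝ x_i/√M_i (Graham's law weighted by mole fraction), so the effusate composition follows n_i/√M_i.
x_H₂O(eff) = (n_H₂O/√M_H₂O) / (n_H₂O/√M_H₂O + n_He/√M_He)
= (4.43/√18.02) / (4.43/√18.02 + 4.80/√4.00) = 1.044/(1.044 + 2.400) = 0.3031.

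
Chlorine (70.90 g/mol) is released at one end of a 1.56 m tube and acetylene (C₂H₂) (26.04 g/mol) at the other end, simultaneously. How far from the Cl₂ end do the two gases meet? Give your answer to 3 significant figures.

0.589 m

Distances travelled in equal time are proportional to diffusion rates, so d_Cl₂/d_C₂H₂ = √(M_C₂H₂/M_Cl₂) = √(26.04/70.90) = 0.6060.
With d_Cl₂ + d_C₂H₂ = 1.56 m, d_C₂H₂ = 1.56/(1 + 0.6060) = 0.9713 m.
d_Cl₂ = 1.56 − 0.9713 = 0.589 m.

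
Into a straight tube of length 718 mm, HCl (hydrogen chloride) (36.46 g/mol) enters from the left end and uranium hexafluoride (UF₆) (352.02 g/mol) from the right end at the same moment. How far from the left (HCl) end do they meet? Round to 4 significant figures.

543.2 mm

Distances travelled in equal time are proportional to diffusion rates, so d_HCl/d_UF₆ = √(M_UF₆/M_HCl) = √(352.02/36.46) = 3.107.
With d_HCl + d_UF₆ = 718 mm, d_UF₆ = 718/(1 + 3.107) = 174.8 mm.
d_HCl = 718 − 174.8 = 543.2 mm.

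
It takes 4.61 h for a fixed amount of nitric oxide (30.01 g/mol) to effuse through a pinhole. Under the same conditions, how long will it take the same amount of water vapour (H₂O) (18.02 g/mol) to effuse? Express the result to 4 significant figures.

3.572 h

Since effusion rate ∝ 1/√M, t_H₂O/t_NO = √(M_H₂O/M_NO) = √(18.02/30.01) = √0.6005 = 0.7749.
So the time for H₂O is 4.61 × 0.7749 = 3.572 h.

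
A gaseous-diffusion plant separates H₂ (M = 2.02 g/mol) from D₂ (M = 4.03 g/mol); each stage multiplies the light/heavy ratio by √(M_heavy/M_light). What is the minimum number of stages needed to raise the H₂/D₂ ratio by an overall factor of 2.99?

4

Single-stage factor α = √(4.03/2.02), so ln α = ½ ln(1.99505) = 0.3453.
Need α^N ≥ 2.99 ⇒ N ≥ ln(2.99) / ln α = 1.095 / 0.3453 = 3.17.
So at least 4 stages are needed.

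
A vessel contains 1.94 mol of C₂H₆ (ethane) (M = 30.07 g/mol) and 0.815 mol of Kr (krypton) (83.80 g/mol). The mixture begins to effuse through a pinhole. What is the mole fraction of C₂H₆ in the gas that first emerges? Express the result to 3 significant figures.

The effusion rate of species i is ∝ p_i/√M_i ∝ n_i/√M_i.
x_C₂H₆(eff) = (n_C₂H₆/√M_C₂H₆) / (n_C₂H₆/√M_C₂H₆ + n_Kr/√M_Kr)
= (1.94/√30.07) / (1.94/√30.07 + 0.815/√83.80) = 0.3538/(0.3538 + 0.08903) = 0.799.

0.799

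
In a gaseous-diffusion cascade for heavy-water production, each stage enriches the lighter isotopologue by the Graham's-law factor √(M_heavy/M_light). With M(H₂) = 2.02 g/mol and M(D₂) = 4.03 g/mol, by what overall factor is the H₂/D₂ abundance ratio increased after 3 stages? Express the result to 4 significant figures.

Each stage multiplies the ratio by α = √(4.03/2.02), so after 3 stages the overall factor is α^3 = (4.03/2.02)^(3/2).
= 1.99505^(3/2) = 2.818.

2.818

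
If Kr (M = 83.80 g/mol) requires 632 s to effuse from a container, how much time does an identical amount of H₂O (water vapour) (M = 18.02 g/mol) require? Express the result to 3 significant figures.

293 s

Since effusion rate ∝ 1/√M, t_H₂O/t_Kr = √(M_H₂O/M_Kr) = √(18.02/83.80) = √0.2150 = 0.4637.
So the time for H₂O is 632 × 0.4637 = 293 s.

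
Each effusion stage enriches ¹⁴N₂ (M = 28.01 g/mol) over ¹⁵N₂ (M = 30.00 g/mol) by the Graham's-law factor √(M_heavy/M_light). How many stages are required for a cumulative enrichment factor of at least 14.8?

With α = √(30.00/28.01) per stage, ln α = ½ ln(1.07105) = 0.03432.
Need α^N ≥ 14.8 ⇒ N ≥ ln(14.8) / ln α = 2.695 / 0.03432 = 78.52.
Minimum whole number of stages: N = 79.

79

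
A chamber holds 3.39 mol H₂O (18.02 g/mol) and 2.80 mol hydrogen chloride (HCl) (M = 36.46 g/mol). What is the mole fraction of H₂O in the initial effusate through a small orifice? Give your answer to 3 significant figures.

Effusion rate of each component ∝ n_i/√M_i (partial pressure × 1/√M).
Mole fraction of H₂O in the effusate = (n_H₂O/√M_H₂O) / (n_H₂O/√M_H₂O + n_HCl/√M_HCl)
= (3.39/√18.02) / (3.39/√18.02 + 2.80/√36.46) = 0.7986/(0.7986 + 0.4637) = 0.633.

0.633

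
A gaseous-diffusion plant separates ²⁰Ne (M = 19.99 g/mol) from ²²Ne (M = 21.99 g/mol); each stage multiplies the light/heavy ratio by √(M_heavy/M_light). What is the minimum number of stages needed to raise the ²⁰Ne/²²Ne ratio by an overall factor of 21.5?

With α = √(21.99/19.99) per stage, ln α = ½ ln(1.10005) = 0.04768.
Need α^N ≥ 21.5 ⇒ N ≥ ln(21.5) / ln α = 3.068 / 0.04768 = 64.35.
Minimum whole number of stages: N = 65.

65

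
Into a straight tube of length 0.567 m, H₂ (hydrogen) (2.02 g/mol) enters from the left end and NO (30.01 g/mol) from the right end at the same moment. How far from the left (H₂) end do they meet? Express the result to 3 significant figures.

0.450 m

Distances travelled in equal time are proportional to diffusion rates, so d_H₂/d_NO = √(M_NO/M_H₂) = √(30.01/2.02) = 3.854.
With d_H₂ + d_NO = 0.567 m, d_NO = 0.567/(1 + 3.854) = 0.1168 m.
d_H₂ = 0.567 − 0.1168 = 0.450 m.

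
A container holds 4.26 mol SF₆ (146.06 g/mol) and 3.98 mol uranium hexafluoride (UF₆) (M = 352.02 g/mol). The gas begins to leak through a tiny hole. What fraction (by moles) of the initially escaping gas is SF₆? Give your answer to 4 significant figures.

Each component's effusion rate ∝ (its partial pressure)·(1/√M) ∝ n_i/√M_i.
Mole fraction of SF₆ in the effusate = (n_SF₆/√M_SF₆) / (n_SF₆/√M_SF₆ + n_UF₆/√M_UF₆)
= (4.26/√146.06) / (4.26/√146.06 + 3.98/√352.02) = 0.3525/(0.3525 + 0.2121) = 0.6243.

0.6243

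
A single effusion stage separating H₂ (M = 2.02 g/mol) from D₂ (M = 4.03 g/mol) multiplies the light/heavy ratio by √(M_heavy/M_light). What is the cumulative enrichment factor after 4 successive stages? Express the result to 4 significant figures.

3.980

Overall factor = α^4 with α = √(4.03/2.02), i.e. (4.03/2.02)^(4/2).
= 1.99505^2 = 3.980.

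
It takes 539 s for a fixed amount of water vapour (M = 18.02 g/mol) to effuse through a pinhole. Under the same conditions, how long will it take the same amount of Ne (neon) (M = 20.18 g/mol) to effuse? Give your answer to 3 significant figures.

570 s

Using Graham's law: t_Ne/t_H₂O = √(M_Ne/M_H₂O) = √(20.18/18.02) = √1.120 = 1.058.
So the time for Ne is 539 × 1.058 = 570 s.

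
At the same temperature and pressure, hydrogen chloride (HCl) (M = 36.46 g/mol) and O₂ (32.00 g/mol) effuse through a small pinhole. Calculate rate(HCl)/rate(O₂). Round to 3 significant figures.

0.937

Since effusion rate ∝ 1/√M, rate_HCl/rate_O₂ = √(M_O₂/M_HCl) = √(32.00/36.46) = √0.8777 = 0.937.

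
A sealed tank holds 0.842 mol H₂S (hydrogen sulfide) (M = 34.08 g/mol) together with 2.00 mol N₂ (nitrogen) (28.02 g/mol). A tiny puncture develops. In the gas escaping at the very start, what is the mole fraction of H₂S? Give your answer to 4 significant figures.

0.2763

The effusion rate of species i is ∝ p_i/√M_i ∝ n_i/√M_i.
So x_H₂S in the escaping gas = (n_H₂S/√M_H₂S) / Σ(n_i/√M_i)
= (0.842/√34.08) / (0.842/√34.08 + 2.00/√28.02) = 0.1442/(0.1442 + 0.3778) = 0.2763.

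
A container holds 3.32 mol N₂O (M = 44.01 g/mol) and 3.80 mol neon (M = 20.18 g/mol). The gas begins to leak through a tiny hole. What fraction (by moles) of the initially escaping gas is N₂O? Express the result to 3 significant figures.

Effusion rate of each component ∝ n_i/√M_i (partial pressure × 1/√M).
x_N₂O(eff) = (n_N₂O/√M_N₂O) / (n_N₂O/√M_N₂O + n_Ne/√M_Ne)
= (3.32/√44.01) / (3.32/√44.01 + 3.80/√20.18) = 0.5005/(0.5005 + 0.8459) = 0.372.

0.372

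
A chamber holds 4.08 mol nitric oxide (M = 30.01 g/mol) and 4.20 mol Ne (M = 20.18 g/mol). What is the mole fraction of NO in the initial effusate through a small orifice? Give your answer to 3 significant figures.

Rate_i ∝ x_i/√M_i (Graham's law weighted by mole fraction), so the effusate composition follows n_i/√M_i.
x_NO(eff) = (n_NO/√M_NO) / (n_NO/√M_NO + n_Ne/√M_Ne)
= (4.08/√30.01) / (4.08/√30.01 + 4.20/√20.18) = 0.7448/(0.7448 + 0.9350) = 0.443.

0.443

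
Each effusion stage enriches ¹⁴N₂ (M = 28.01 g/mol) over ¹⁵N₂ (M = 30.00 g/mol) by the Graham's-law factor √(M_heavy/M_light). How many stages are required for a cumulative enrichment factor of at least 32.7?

Per stage α = (30.00/28.01)^(1/2) = 1.07105^0.5, giving ln α = 0.03432.
Need α^N ≥ 32.7 ⇒ N ≥ ln(32.7) / ln α = 3.487 / 0.03432 = 101.62.
So at least 102 stages are needed.

102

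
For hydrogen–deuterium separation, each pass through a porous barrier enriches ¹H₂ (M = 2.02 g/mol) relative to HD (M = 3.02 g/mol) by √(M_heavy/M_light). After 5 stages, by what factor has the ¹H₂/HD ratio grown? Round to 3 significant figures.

2.73

The single-stage factor is √(M_heavy/M_light), so 5 stages give [√(3.02/2.02)]^5 = (3.02/2.02)^(5/2).
= 1.49505^(5/2) = 2.73.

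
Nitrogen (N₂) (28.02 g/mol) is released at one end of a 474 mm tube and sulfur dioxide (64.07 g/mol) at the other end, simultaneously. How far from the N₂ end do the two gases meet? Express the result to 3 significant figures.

285 mm

Graham's law gives d_N₂/d_SO₂ = rate_N₂/rate_SO₂ = √(M_SO₂/M_N₂) = √(64.07/28.02) = 1.512.
With d_N₂ + d_SO₂ = 474 mm, d_SO₂ = 474/(1 + 1.512) = 188.7 mm.
d_N₂ = 474 − 188.7 = 285 mm.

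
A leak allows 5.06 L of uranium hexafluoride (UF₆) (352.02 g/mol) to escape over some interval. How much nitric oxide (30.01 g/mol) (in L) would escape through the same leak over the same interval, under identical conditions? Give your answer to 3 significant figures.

From Graham's law, rate_NO/rate_UF₆ = √(M_UF₆/M_NO) = √(352.02/30.01) = √11.73 = 3.425.
So the volume for NO is 5.06 × 3.425 = 17.3 L.

17.3 L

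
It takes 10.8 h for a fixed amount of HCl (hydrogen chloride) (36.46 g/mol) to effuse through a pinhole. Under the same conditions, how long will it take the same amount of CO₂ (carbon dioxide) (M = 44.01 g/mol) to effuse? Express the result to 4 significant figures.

From Graham's law, t_CO₂/t_HCl = √(M_CO₂/M_HCl) = √(44.01/36.46) = √1.207 = 1.099.
So the time for CO₂ is 10.8 × 1.099 = 11.87 h.

11.87 h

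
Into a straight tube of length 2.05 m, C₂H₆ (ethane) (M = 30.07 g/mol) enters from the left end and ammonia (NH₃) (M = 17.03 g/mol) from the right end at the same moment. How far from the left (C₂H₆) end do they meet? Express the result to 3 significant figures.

0.880 m

Distances travelled in equal time are proportional to diffusion rates, so d_C₂H₆/d_NH₃ = √(M_NH₃/M_C₂H₆) = √(17.03/30.07) = 0.7526.
With d_C₂H₆ + d_NH₃ = 2.05 m, d_NH₃ = 2.05/(1 + 0.7526) = 1.170 m.
d_C₂H₆ = 2.05 − 1.170 = 0.880 m.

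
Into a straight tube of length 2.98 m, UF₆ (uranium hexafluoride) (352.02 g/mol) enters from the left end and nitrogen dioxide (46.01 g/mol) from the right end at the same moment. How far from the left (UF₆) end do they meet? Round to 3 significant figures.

0.791 m

Distances travelled in equal time are proportional to diffusion rates, so d_UF₆/d_NO₂ = √(M_NO₂/M_UF₆) = √(46.01/352.02) = 0.3615.
With d_UF₆ + d_NO₂ = 2.98 m, d_NO₂ = 2.98/(1 + 0.3615) = 2.189 m.
d_UF₆ = 2.98 − 2.189 = 0.791 m.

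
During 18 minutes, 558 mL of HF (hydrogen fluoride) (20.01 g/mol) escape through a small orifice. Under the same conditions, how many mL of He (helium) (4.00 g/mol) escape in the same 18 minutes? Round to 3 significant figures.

1250 mL

Graham's law gives rate_He/rate_HF = √(M_HF/M_He) = √(20.01/4.00) = √5.003 = 2.237.
So the volume for He is 558 × 2.237 = 1250 mL.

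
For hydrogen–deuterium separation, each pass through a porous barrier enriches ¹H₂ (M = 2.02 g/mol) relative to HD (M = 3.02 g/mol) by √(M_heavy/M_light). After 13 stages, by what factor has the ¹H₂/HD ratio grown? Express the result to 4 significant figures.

Overall factor = α^13 with α = √(3.02/2.02), i.e. (3.02/2.02)^(13/2).
= 1.49505^(13/2) = 13.65.

13.65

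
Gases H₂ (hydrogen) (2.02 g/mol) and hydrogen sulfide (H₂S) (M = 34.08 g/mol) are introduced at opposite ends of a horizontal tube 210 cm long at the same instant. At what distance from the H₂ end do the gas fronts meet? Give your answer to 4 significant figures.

Graham's law gives d_H₂/d_H₂S = rate_H₂/rate_H₂S = √(M_H₂S/M_H₂) = √(34.08/2.02) = 4.107.
With d_H₂ + d_H₂S = 210 cm, d_H₂S = 210/(1 + 4.107) = 41.12 cm.
d_H₂ = 210 − 41.12 = 168.9 cm.

168.9 cm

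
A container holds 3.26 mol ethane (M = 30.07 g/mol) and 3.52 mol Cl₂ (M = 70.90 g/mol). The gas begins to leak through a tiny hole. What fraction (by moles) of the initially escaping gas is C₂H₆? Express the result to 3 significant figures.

Rate_i ∝ x_i/√M_i (Graham's law weighted by mole fraction), so the effusate composition follows n_i/√M_i.
So x_C₂H₆ in the escaping gas = (n_C₂H₆/√M_C₂H₆) / Σ(n_i/√M_i)
= (3.26/√30.07) / (3.26/√30.07 + 3.52/√70.90) = 0.5945/(0.5945 + 0.4180) = 0.587.

0.587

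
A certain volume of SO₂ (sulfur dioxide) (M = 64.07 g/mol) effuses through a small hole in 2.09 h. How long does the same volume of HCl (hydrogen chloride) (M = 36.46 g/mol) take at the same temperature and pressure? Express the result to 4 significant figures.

By Graham's law, t_HCl/t_SO₂ = √(M_HCl/M_SO₂) = √(36.46/64.07) = √0.5691 = 0.7544.
So the time for HCl is 2.09 × 0.7544 = 1.577 h.

1.577 h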